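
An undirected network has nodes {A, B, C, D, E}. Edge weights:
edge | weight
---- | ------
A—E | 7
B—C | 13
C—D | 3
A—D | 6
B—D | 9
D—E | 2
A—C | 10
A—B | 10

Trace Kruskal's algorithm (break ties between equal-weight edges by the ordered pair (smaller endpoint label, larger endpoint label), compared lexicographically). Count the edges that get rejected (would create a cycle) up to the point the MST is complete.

1

Sort edges by weight, then run Kruskal:
D—E (2): add. Components now {A} {B} {C} {D,E}
C—D (3): add. Components now {A} {B} {C,D,E}
A—D (6): add. Components now {A,C,D,E} {B}
A—E (7): skip — A and E already connected.
B—D (9): add. Components now {A,B,C,D,E}
Edges rejected before the tree was complete: 1.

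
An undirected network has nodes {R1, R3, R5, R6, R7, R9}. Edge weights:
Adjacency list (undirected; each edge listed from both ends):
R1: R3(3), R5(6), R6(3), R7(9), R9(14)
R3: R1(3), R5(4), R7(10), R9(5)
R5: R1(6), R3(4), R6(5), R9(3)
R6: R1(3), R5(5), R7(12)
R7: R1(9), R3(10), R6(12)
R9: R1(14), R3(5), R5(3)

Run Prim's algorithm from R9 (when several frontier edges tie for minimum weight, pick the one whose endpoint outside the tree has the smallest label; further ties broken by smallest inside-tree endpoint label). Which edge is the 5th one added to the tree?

Grow the tree from R9 using Prim:
Step 1: frontier [R5-R9 3, R3-R9 5, R1-R9 14] → take R5-R9 (3); add R5.
Step 2: frontier [R3-R5 4, R5-R6 5, R1-R5 6, R3-R9 5, R1-R9 14] → take R3-R5 (4); add R3.
Step 3: frontier [R1-R3 3, R3-R7 10, R5-R6 5, R1-R5 6, R1-R9 14] → take R1-R3 (3); add R1.
Step 4: frontier [R1-R6 3, R1-R7 9, R3-R7 10, R5-R6 5] → take R1-R6 (3); add R6.
Step 5: frontier [R1-R7 9, R3-R7 10, R6-R7 12] → take R1-R7 (9); add R7.
The 5th edge added is R1-R7.

R1-R7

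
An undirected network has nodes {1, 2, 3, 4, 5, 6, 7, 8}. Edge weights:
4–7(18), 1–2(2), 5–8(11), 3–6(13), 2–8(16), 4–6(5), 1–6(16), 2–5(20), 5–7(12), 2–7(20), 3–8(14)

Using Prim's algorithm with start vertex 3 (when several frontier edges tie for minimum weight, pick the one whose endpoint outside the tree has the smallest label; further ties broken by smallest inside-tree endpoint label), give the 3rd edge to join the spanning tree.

3-8

Prim's algorithm from 3:
Step 1: cheapest edge leaving the tree is 3–6 (13); add 6.
Step 2: cheapest edge leaving the tree is 4–6 (5); add 4.
Step 3: cheapest edge leaving the tree is 3–8 (14); add 8.
Step 4: cheapest edge leaving the tree is 5–8 (11); add 5.
Step 5: cheapest edge leaving the tree is 5–7 (12); add 7.
Step 6: cheapest edge leaving the tree is 1–6 (16); add 1.
Step 7: cheapest edge leaving the tree is 1–2 (2); add 2.
The 3rd edge added is 3–8.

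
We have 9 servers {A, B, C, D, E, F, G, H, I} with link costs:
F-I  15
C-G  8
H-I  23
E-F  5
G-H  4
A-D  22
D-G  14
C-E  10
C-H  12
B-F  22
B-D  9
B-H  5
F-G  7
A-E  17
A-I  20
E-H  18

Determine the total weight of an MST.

Prim, starting at G.
Step 1: cheapest edge leaving the tree is G-H (4); add H.
Step 2: cheapest edge leaving the tree is B-H (5); add B.
Step 3: cheapest edge leaving the tree is F-G (7); add F.
Step 4: cheapest edge leaving the tree is E-F (5); add E.
Step 5: cheapest edge leaving the tree is C-G (8); add C.
Step 6: cheapest edge leaving the tree is B-D (9); add D.
Step 7: cheapest edge leaving the tree is F-I (15); add I.
Step 8: cheapest edge leaving the tree is A-E (17); add A.
MST edges: G-H, B-H, F-G, E-F, C-G, B-D, F-I, A-E; total weight 4+5+7+5+8+9+15+17 = 70.

70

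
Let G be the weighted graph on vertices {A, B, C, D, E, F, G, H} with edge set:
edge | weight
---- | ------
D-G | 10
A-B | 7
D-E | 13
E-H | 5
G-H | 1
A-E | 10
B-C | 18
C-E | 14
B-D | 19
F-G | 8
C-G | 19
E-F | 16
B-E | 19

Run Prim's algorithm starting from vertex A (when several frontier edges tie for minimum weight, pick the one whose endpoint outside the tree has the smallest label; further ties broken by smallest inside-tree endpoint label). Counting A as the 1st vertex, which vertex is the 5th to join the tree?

Prim, starting at A.
Step 1: cheapest edge leaving the tree is A-B (7); add B.
Step 2: cheapest edge leaving the tree is A-E (10); add E.
Step 3: cheapest edge leaving the tree is E-H (5); add H.
Step 4: cheapest edge leaving the tree is G-H (1); add G.
Step 5: cheapest edge leaving the tree is F-G (8); add F.
Step 6: cheapest edge leaving the tree is D-G (10); add D.
Step 7: cheapest edge leaving the tree is C-E (14); add C.
Vertex order: A, B, E, H, G, F, D, C. The 5th vertex is G.

G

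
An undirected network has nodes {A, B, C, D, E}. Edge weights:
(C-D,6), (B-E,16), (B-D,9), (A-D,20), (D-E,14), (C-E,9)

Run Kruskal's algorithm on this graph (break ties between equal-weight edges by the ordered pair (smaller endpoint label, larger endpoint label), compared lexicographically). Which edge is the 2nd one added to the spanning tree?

Sort edges by weight, then run Kruskal:
C-D (6): add — endpoints in different components.
B-D (9): add — endpoints in different components.
C-E (9): add — endpoints in different components.
D-E (14): skip — D and E already connected.
B-E (16): skip — B and E already connected.
A-D (20): add — endpoints in different components.
The 2nd edge added is B-D.

B-D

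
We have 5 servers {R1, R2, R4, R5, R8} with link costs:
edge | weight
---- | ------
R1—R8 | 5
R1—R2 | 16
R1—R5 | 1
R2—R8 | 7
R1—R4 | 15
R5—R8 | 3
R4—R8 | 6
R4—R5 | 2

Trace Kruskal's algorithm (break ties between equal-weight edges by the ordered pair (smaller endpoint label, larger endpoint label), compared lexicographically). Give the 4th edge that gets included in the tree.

R2-R8

Sort edges by weight, then run Kruskal:
R1—R5 (1): add — endpoints in different components.
R4—R5 (2): add — endpoints in different components.
R5—R8 (3): add — endpoints in different components.
R1—R8 (5): skip — R1 and R8 already connected.
R4—R8 (6): skip — R8 and R4 already connected.
R2—R8 (7): add — endpoints in different components.
The 4th edge added is R2—R8.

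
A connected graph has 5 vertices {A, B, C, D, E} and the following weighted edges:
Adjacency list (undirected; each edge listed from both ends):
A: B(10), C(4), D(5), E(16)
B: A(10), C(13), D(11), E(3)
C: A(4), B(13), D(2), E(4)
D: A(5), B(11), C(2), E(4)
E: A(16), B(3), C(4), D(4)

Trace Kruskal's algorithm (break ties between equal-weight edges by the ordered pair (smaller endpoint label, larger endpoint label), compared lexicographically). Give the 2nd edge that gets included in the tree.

Kruskal: consider edges lightest-first.
C—D (2): add — endpoints in different components.
B—E (3): add — endpoints in different components.
A—C (4): add — endpoints in different components.
C—E (4): add — endpoints in different components.
The 2nd edge added is B—E.

B-E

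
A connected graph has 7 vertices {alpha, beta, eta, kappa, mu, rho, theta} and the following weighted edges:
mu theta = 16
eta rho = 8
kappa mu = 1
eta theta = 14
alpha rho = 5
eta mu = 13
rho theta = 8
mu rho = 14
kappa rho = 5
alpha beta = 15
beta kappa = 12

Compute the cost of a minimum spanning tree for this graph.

39

Kruskal: consider edges lightest-first.
kappa mu (1): add — endpoints in different components.
alpha rho (5): add — endpoints in different components.
kappa rho (5): add — endpoints in different components.
eta rho (8): add — endpoints in different components.
rho theta (8): add — endpoints in different components.
beta kappa (12): add — endpoints in different components.
MST edges: kappa mu, alpha rho, kappa rho, eta rho, rho theta, beta kappa; total weight 1+5+5+8+8+12 = 39.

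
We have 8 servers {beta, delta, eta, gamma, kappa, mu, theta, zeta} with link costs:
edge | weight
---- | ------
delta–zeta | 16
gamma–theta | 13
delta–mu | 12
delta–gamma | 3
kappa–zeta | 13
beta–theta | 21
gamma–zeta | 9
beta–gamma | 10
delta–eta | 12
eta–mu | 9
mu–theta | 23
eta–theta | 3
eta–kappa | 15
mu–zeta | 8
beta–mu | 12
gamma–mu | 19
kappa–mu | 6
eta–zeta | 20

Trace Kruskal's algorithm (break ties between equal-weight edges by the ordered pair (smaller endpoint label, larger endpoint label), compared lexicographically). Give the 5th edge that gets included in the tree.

Kruskal: consider edges lightest-first.
delta–gamma (3): add — endpoints in different components.
eta–theta (3): add — endpoints in different components.
kappa–mu (6): add — endpoints in different components.
mu–zeta (8): add — endpoints in different components.
eta–mu (9): add — endpoints in different components.
gamma–zeta (9): add — endpoints in different components.
beta–gamma (10): add — endpoints in different components.
The 5th edge added is eta–mu.

eta-mu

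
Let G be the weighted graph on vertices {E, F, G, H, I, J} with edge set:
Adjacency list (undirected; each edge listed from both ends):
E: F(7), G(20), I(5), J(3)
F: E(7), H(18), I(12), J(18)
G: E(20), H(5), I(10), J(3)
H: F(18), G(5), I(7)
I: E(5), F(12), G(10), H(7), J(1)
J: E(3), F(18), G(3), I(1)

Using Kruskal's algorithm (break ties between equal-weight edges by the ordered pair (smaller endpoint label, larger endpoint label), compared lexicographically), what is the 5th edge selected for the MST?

E-F

Sort edges by weight, then run Kruskal:
I–J (1): add — endpoints in different components.
E–J (3): add — endpoints in different components.
G–J (3): add — endpoints in different components.
E–I (5): skip — E and I already connected.
G–H (5): add — endpoints in different components.
E–F (7): add — endpoints in different components.
The 5th edge added is E–F.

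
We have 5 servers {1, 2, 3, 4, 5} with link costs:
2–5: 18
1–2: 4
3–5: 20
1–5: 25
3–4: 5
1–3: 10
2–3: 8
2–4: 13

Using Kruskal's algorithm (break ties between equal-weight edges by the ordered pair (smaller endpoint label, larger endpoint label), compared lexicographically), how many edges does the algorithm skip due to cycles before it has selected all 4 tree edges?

2

Kruskal's algorithm — process edges by increasing weight (ties by edge label):
1–2 (4): add — endpoints in different components.
3–4 (5): add — endpoints in different components.
2–3 (8): add — endpoints in different components.
1–3 (10): skip — 1 and 3 already connected.
2–4 (13): skip — 2 and 4 already connected.
2–5 (18): add — endpoints in different components.
Edges rejected before the tree was complete: 2.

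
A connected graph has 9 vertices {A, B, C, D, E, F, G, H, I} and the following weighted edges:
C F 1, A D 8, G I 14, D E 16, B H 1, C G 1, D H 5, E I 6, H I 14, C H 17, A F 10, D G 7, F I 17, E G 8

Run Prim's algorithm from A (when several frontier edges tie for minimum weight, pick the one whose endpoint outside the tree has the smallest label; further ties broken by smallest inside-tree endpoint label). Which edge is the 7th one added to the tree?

Prim's algorithm from A:
Step 1: cheapest edge leaving the tree is A D (8); add D.
Step 2: cheapest edge leaving the tree is D H (5); add H.
Step 3: cheapest edge leaving the tree is B H (1); add B.
Step 4: cheapest edge leaving the tree is D G (7); add G.
Step 5: cheapest edge leaving the tree is C G (1); add C.
Step 6: cheapest edge leaving the tree is C F (1); add F.
Step 7: cheapest edge leaving the tree is E G (8); add E.
Step 8: cheapest edge leaving the tree is E I (6); add I.
The 7th edge added is E G.

E-G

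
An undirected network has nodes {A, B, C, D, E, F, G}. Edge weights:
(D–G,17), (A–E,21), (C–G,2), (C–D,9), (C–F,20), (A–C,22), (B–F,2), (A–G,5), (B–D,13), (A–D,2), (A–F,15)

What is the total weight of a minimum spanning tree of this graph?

45

Prim, starting at B.
Step 1: cheapest edge leaving the tree is B–F (2); add F.
Step 2: cheapest edge leaving the tree is B–D (13); add D.
Step 3: cheapest edge leaving the tree is A–D (2); add A.
Step 4: cheapest edge leaving the tree is A–G (5); add G.
Step 5: cheapest edge leaving the tree is C–G (2); add C.
Step 6: cheapest edge leaving the tree is A–E (21); add E.
MST edges: B–F, B–D, A–D, A–G, C–G, A–E; total weight 2+13+2+5+2+21 = 45.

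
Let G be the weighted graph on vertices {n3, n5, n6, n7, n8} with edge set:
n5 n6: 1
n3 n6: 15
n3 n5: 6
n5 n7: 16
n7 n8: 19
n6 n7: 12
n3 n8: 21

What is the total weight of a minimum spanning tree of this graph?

Kruskal's algorithm — process edges by increasing weight (ties by edge label):
n5 n6 (1): add. Components now {n8} {n5,n6} {n7} {n3}
n3 n5 (6): add. Components now {n8} {n3,n5,n6} {n7}
n6 n7 (12): add. Components now {n8} {n3,n5,n6,n7}
n3 n6 (15): skip — n6 and n3 already connected.
n5 n7 (16): skip — n5 and n7 already connected.
n7 n8 (19): add. Components now {n3,n5,n6,n7,n8}
MST edges: n5 n6, n3 n5, n6 n7, n7 n8; total weight 1+6+12+19 = 38.

38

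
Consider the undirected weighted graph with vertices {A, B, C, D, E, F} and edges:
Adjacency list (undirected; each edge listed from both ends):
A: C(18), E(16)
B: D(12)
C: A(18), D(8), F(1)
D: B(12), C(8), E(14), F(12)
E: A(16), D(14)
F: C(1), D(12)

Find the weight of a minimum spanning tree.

Prim's algorithm from F:
Step 1: frontier [C F 1, D F 12] → take C F (1); add C.
Step 2: frontier [C D 8, A C 18, D F 12] → take C D (8); add D.
Step 3: frontier [A C 18, B D 12, D E 14] → take B D (12); add B.
Step 4: frontier [A C 18, D E 14] → take D E (14); add E.
Step 5: frontier [A C 18, A E 16] → take A E (16); add A.
MST edges: C F, C D, B D, D E, A E; total weight 1+8+12+14+16 = 51.

51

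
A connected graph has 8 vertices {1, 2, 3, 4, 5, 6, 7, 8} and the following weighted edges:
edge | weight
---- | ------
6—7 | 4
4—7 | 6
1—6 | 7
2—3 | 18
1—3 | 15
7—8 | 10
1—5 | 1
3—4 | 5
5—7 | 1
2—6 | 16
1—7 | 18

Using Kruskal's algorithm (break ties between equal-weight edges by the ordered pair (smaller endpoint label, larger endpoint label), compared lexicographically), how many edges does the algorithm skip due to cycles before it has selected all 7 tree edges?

Kruskal: consider edges lightest-first.
1—5 (1): add — endpoints in different components.
5—7 (1): add — endpoints in different components.
6—7 (4): add — endpoints in different components.
3—4 (5): add — endpoints in different components.
4—7 (6): add — endpoints in different components.
1—6 (7): skip — 1 and 6 already connected.
7—8 (10): add — endpoints in different components.
1—3 (15): skip — 1 and 3 already connected.
2—6 (16): add — endpoints in different components.
Edges rejected before the tree was complete: 2.

2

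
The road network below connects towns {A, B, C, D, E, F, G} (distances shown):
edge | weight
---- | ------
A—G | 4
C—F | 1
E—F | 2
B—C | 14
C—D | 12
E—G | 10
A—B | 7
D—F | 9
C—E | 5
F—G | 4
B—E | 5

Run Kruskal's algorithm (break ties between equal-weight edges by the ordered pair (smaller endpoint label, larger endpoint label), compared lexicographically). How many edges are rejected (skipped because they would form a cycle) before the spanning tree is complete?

Sort edges by weight, then run Kruskal:
C—F (1): add — endpoints in different components.
E—F (2): add — endpoints in different components.
A—G (4): add — endpoints in different components.
F—G (4): add — endpoints in different components.
B—E (5): add — endpoints in different components.
C—E (5): skip — C and E already connected.
A—B (7): skip — A and B already connected.
D—F (9): add — endpoints in different components.
Edges rejected before the tree was complete: 2.

2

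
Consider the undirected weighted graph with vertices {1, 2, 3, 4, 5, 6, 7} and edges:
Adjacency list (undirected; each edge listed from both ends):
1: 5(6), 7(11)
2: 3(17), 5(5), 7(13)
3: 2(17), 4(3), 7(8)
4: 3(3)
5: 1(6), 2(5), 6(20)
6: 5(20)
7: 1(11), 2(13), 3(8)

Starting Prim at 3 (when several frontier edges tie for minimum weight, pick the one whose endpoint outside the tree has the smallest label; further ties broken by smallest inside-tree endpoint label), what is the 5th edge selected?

Grow the tree from 3 using Prim:
Step 1: cheapest edge leaving the tree is 3–4 (3); add 4.
Step 2: cheapest edge leaving the tree is 3–7 (8); add 7.
Step 3: cheapest edge leaving the tree is 1–7 (11); add 1.
Step 4: cheapest edge leaving the tree is 1–5 (6); add 5.
Step 5: cheapest edge leaving the tree is 2–5 (5); add 2.
Step 6: cheapest edge leaving the tree is 5–6 (20); add 6.
The 5th edge added is 2–5.

2-5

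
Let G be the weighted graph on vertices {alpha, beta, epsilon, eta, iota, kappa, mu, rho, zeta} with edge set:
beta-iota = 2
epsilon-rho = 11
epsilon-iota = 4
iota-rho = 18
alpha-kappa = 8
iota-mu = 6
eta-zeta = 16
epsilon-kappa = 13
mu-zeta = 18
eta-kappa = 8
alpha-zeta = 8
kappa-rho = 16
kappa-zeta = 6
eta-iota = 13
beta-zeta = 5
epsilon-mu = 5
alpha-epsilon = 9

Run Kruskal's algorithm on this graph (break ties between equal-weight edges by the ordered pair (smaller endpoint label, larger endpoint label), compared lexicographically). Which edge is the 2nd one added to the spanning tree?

Kruskal's algorithm — process edges by increasing weight (ties by edge label):
beta-iota (2): add — endpoints in different components.
epsilon-iota (4): add — endpoints in different components.
beta-zeta (5): add — endpoints in different components.
epsilon-mu (5): add — endpoints in different components.
iota-mu (6): skip — mu and iota already connected.
kappa-zeta (6): add — endpoints in different components.
alpha-kappa (8): add — endpoints in different components.
alpha-zeta (8): skip — alpha and zeta already connected.
eta-kappa (8): add — endpoints in different components.
alpha-epsilon (9): skip — alpha and epsilon already connected.
epsilon-rho (11): add — endpoints in different components.
The 2nd edge added is epsilon-iota.

epsilon-iota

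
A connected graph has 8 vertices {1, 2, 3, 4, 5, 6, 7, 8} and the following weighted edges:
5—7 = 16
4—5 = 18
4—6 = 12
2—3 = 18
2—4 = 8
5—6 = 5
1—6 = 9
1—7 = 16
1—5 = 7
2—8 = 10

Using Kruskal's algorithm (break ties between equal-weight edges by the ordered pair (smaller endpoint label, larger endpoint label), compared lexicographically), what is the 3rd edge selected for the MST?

Sort edges by weight, then run Kruskal:
5—6 (5): add — endpoints in different components.
1—5 (7): add — endpoints in different components.
2—4 (8): add — endpoints in different components.
1—6 (9): skip — 1 and 6 already connected.
2—8 (10): add — endpoints in different components.
4—6 (12): add — endpoints in different components.
1—7 (16): add — endpoints in different components.
5—7 (16): skip — 5 and 7 already connected.
2—3 (18): add — endpoints in different components.
The 3rd edge added is 2—4.

2-4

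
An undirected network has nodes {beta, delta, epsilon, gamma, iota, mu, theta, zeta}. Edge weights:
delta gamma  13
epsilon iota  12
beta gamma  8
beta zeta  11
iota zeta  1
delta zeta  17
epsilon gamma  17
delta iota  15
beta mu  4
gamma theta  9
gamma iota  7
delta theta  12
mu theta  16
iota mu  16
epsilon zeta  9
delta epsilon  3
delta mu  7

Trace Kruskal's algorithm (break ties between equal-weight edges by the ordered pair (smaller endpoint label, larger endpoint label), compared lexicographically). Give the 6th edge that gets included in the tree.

beta-gamma

Kruskal: consider edges lightest-first.
iota zeta (1): add — endpoints in different components.
delta epsilon (3): add — endpoints in different components.
beta mu (4): add — endpoints in different components.
delta mu (7): add — endpoints in different components.
gamma iota (7): add — endpoints in different components.
beta gamma (8): add — endpoints in different components.
epsilon zeta (9): skip — zeta and epsilon already connected.
gamma theta (9): add — endpoints in different components.
The 6th edge added is beta gamma.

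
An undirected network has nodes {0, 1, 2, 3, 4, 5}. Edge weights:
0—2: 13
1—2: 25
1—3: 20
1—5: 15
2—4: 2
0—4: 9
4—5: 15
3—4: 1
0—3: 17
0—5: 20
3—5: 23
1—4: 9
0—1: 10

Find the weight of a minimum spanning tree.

Kruskal's algorithm — process edges by increasing weight (ties by edge label):
3—4 (1): add — endpoints in different components.
2—4 (2): add — endpoints in different components.
0—4 (9): add — endpoints in different components.
1—4 (9): add — endpoints in different components.
0—1 (10): skip — 0 and 1 already connected.
0—2 (13): skip — 0 and 2 already connected.
1—5 (15): add — endpoints in different components.
MST edges: 3—4, 2—4, 0—4, 1—4, 1—5; total weight 1+2+9+9+15 = 36.

36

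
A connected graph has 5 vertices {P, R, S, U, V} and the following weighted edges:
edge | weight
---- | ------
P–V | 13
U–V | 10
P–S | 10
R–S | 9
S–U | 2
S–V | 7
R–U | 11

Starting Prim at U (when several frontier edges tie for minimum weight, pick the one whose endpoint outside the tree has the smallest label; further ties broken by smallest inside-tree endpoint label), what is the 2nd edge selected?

Prim's algorithm from U:
Step 1: cheapest edge leaving the tree is S–U (2); add S.
Step 2: cheapest edge leaving the tree is S–V (7); add V.
Step 3: cheapest edge leaving the tree is R–S (9); add R.
Step 4: cheapest edge leaving the tree is P–S (10); add P.
The 2nd edge added is S–V.

S-V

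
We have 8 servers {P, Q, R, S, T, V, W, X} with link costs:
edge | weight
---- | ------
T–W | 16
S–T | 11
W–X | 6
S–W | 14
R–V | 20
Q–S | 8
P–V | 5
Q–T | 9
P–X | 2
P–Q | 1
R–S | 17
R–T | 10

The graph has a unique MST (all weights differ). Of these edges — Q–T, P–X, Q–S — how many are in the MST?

3

Kruskal: consider edges lightest-first.
P–Q (1): add — endpoints in different components.
P–X (2): add — endpoints in different components.
P–V (5): add — endpoints in different components.
W–X (6): add — endpoints in different components.
Q–S (8): add — endpoints in different components.
Q–T (9): add — endpoints in different components.
R–T (10): add — endpoints in different components.
MST edge set: {P–Q, P–X, P–V, W–X, Q–S, Q–T, R–T}.
Of the listed edges, {Q–T, P–X, Q–S} are in the MST → 3.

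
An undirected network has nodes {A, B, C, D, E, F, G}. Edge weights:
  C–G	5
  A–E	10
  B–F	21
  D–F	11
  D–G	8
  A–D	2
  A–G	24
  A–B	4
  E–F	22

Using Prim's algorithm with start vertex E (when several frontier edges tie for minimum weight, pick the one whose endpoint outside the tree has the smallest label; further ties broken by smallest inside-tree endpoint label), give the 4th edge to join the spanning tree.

D-G

Prim's algorithm from E:
Step 1: cheapest edge leaving the tree is A–E (10); add A.
Step 2: cheapest edge leaving the tree is A–D (2); add D.
Step 3: cheapest edge leaving the tree is A–B (4); add B.
Step 4: cheapest edge leaving the tree is D–G (8); add G.
Step 5: cheapest edge leaving the tree is C–G (5); add C.
Step 6: cheapest edge leaving the tree is D–F (11); add F.
The 4th edge added is D–G.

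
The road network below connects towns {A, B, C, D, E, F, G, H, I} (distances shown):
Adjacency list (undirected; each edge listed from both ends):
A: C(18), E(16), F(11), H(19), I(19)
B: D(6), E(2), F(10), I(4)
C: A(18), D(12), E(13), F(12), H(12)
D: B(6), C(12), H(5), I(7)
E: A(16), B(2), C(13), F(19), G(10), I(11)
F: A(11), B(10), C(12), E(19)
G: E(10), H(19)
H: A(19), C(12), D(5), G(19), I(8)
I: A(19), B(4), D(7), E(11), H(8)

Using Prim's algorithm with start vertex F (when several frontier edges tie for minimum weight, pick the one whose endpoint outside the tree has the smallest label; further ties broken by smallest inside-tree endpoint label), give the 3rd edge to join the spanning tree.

B-I

Prim's algorithm from F:
Step 1: cheapest edge leaving the tree is B F (10); add B.
Step 2: cheapest edge leaving the tree is B E (2); add E.
Step 3: cheapest edge leaving the tree is B I (4); add I.
Step 4: cheapest edge leaving the tree is B D (6); add D.
Step 5: cheapest edge leaving the tree is D H (5); add H.
Step 6: cheapest edge leaving the tree is E G (10); add G.
Step 7: cheapest edge leaving the tree is A F (11); add A.
Step 8: cheapest edge leaving the tree is C D (12); add C.
The 3rd edge added is B I.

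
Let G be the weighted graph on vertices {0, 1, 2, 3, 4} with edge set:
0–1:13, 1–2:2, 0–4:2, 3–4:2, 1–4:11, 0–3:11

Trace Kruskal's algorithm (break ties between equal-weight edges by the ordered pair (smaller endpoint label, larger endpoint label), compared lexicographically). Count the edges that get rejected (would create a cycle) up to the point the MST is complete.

Kruskal's algorithm — process edges by increasing weight (ties by edge label):
0–4 (2): add — endpoints in different components.
1–2 (2): add — endpoints in different components.
3–4 (2): add — endpoints in different components.
0–3 (11): skip — 0 and 3 already connected.
1–4 (11): add — endpoints in different components.
Edges rejected before the tree was complete: 1.

1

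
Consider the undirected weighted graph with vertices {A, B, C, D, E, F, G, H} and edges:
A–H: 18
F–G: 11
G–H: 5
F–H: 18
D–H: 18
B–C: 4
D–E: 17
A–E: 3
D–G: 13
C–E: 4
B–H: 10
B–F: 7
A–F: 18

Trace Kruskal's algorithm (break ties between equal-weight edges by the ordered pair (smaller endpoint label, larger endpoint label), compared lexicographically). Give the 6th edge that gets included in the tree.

B-H

Sort edges by weight, then run Kruskal:
A–E (3): add — endpoints in different components.
B–C (4): add — endpoints in different components.
C–E (4): add — endpoints in different components.
G–H (5): add — endpoints in different components.
B–F (7): add — endpoints in different components.
B–H (10): add — endpoints in different components.
F–G (11): skip — F and G already connected.
D–G (13): add — endpoints in different components.
The 6th edge added is B–H.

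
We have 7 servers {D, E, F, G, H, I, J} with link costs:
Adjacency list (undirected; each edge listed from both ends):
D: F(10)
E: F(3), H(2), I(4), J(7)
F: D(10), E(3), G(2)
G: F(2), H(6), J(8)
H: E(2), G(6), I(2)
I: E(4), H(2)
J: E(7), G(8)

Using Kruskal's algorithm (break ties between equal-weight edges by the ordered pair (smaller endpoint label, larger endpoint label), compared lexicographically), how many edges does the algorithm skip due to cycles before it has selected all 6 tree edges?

Kruskal: consider edges lightest-first.
E—H (2): add — endpoints in different components.
F—G (2): add — endpoints in different components.
H—I (2): add — endpoints in different components.
E—F (3): add — endpoints in different components.
E—I (4): skip — E and I already connected.
G—H (6): skip — G and H already connected.
E—J (7): add — endpoints in different components.
G—J (8): skip — G and J already connected.
D—F (10): add — endpoints in different components.
Edges rejected before the tree was complete: 3.

3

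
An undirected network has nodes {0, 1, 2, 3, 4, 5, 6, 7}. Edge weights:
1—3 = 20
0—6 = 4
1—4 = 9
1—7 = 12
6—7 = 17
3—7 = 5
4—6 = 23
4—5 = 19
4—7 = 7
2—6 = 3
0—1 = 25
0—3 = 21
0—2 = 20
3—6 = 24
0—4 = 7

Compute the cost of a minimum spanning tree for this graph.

54

Prim's algorithm from 1:
Step 1: cheapest edge leaving the tree is 1—4 (9); add 4.
Step 2: cheapest edge leaving the tree is 0—4 (7); add 0.
Step 3: cheapest edge leaving the tree is 0—6 (4); add 6.
Step 4: cheapest edge leaving the tree is 2—6 (3); add 2.
Step 5: cheapest edge leaving the tree is 4—7 (7); add 7.
Step 6: cheapest edge leaving the tree is 3—7 (5); add 3.
Step 7: cheapest edge leaving the tree is 4—5 (19); add 5.
MST edges: 1—4, 0—4, 0—6, 2—6, 4—7, 3—7, 4—5; total weight 9+7+4+3+7+5+19 = 54.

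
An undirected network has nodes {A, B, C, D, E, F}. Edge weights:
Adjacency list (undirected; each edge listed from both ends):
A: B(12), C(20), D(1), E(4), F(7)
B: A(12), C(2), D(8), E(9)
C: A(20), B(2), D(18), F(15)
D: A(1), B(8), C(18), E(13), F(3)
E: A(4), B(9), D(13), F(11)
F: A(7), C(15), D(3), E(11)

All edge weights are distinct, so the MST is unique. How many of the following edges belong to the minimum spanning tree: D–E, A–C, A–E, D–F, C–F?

Kruskal: consider edges lightest-first.
A–D (1): add. Components now {A,D} {B} {C} {E} {F}
B–C (2): add. Components now {A,D} {B,C} {E} {F}
D–F (3): add. Components now {A,D,F} {B,C} {E}
A–E (4): add. Components now {A,D,E,F} {B,C}
A–F (7): skip — A and F already connected.
B–D (8): add. Components now {A,B,C,D,E,F}
MST edge set: {A–D, B–C, D–F, A–E, B–D}.
Of the listed edges, {A–E, D–F} are in the MST → 2.

2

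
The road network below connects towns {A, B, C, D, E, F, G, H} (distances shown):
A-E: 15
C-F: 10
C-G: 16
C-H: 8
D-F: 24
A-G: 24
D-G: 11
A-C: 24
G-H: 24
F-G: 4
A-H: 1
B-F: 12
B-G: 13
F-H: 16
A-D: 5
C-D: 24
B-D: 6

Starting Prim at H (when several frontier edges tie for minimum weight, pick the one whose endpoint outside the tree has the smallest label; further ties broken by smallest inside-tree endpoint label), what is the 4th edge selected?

Grow the tree from H using Prim:
Step 1: cheapest edge leaving the tree is A-H (1); add A.
Step 2: cheapest edge leaving the tree is A-D (5); add D.
Step 3: cheapest edge leaving the tree is B-D (6); add B.
Step 4: cheapest edge leaving the tree is C-H (8); add C.
Step 5: cheapest edge leaving the tree is C-F (10); add F.
Step 6: cheapest edge leaving the tree is F-G (4); add G.
Step 7: cheapest edge leaving the tree is A-E (15); add E.
The 4th edge added is C-H.

C-H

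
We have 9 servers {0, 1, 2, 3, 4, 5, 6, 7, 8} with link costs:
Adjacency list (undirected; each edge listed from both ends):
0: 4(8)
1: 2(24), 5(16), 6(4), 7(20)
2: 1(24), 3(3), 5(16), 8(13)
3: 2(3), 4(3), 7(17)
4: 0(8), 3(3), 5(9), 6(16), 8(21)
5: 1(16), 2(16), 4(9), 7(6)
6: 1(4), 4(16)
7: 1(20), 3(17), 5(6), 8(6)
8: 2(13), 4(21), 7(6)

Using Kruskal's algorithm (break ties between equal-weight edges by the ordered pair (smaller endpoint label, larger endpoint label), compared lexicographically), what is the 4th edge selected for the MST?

Sort edges by weight, then run Kruskal:
2–3 (3): add — endpoints in different components.
3–4 (3): add — endpoints in different components.
1–6 (4): add — endpoints in different components.
5–7 (6): add — endpoints in different components.
7–8 (6): add — endpoints in different components.
0–4 (8): add — endpoints in different components.
4–5 (9): add — endpoints in different components.
2–8 (13): skip — 2 and 8 already connected.
1–5 (16): add — endpoints in different components.
The 4th edge added is 5–7.

5-7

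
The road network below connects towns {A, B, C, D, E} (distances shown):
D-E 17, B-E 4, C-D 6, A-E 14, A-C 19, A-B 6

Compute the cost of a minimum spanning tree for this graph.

Kruskal's algorithm — process edges by increasing weight (ties by edge label):
B-E (4): add — endpoints in different components.
A-B (6): add — endpoints in different components.
C-D (6): add — endpoints in different components.
A-E (14): skip — A and E already connected.
D-E (17): add — endpoints in different components.
MST edges: B-E, A-B, C-D, D-E; total weight 4+6+6+17 = 33.

33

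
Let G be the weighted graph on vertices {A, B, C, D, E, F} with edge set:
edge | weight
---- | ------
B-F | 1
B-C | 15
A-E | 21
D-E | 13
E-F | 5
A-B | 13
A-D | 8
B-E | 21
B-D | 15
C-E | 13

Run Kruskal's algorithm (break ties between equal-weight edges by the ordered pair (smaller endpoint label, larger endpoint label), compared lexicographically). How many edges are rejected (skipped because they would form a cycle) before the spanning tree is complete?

Kruskal's algorithm — process edges by increasing weight (ties by edge label):
B-F (1): add. Components now {A} {B,F} {C} {D} {E}
E-F (5): add. Components now {A} {B,E,F} {C} {D}
A-D (8): add. Components now {A,D} {B,E,F} {C}
A-B (13): add. Components now {A,B,D,E,F} {C}
C-E (13): add. Components now {A,B,C,D,E,F}
Edges rejected before the tree was complete: 0.

0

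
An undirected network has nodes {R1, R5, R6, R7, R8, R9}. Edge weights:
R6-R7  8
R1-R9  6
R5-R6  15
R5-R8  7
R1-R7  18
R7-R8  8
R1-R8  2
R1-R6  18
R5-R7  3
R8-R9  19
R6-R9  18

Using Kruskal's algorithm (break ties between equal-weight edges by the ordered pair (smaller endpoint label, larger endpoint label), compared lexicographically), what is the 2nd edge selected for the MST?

Kruskal's algorithm — process edges by increasing weight (ties by edge label):
R1-R8 (2): add. Components now {R1,R8} {R6} {R5} {R9} {R7}
R5-R7 (3): add. Components now {R1,R8} {R6} {R5,R7} {R9}
R1-R9 (6): add. Components now {R1,R8,R9} {R6} {R5,R7}
R5-R8 (7): add. Components now {R1,R5,R7,R8,R9} {R6}
R6-R7 (8): add. Components now {R1,R5,R6,R7,R8,R9}
The 2nd edge added is R5-R7.

R5-R7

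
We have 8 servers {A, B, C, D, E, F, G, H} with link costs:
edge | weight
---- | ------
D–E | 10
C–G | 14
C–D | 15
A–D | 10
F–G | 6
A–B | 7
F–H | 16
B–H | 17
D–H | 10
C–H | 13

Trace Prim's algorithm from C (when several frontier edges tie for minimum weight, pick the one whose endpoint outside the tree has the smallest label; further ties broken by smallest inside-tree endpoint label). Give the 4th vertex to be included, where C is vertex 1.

Grow the tree from C using Prim:
Step 1: cheapest edge leaving the tree is C–H (13); add H.
Step 2: cheapest edge leaving the tree is D–H (10); add D.
Step 3: cheapest edge leaving the tree is A–D (10); add A.
Step 4: cheapest edge leaving the tree is A–B (7); add B.
Step 5: cheapest edge leaving the tree is D–E (10); add E.
Step 6: cheapest edge leaving the tree is C–G (14); add G.
Step 7: cheapest edge leaving the tree is F–G (6); add F.
Vertex order: C, H, D, A, B, E, G, F. The 4th vertex is A.

A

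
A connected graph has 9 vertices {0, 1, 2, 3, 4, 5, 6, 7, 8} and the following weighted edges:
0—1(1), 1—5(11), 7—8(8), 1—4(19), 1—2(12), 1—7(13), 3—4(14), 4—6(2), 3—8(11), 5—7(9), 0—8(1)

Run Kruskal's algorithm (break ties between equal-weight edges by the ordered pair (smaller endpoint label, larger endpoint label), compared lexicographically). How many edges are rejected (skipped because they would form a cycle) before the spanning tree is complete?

Kruskal: consider edges lightest-first.
0—1 (1): add — endpoints in different components.
0—8 (1): add — endpoints in different components.
4—6 (2): add — endpoints in different components.
7—8 (8): add — endpoints in different components.
5—7 (9): add — endpoints in different components.
1—5 (11): skip — 1 and 5 already connected.
3—8 (11): add — endpoints in different components.
1—2 (12): add — endpoints in different components.
1—7 (13): skip — 1 and 7 already connected.
3—4 (14): add — endpoints in different components.
Edges rejected before the tree was complete: 2.

2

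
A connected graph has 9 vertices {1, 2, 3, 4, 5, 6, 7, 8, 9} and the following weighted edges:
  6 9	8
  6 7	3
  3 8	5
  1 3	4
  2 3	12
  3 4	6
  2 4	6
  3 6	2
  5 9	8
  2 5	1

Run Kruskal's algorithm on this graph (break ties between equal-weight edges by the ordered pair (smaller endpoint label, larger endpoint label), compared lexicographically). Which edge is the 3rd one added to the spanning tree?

6-7

Kruskal: consider edges lightest-first.
2 5 (1): add — endpoints in different components.
3 6 (2): add — endpoints in different components.
6 7 (3): add — endpoints in different components.
1 3 (4): add — endpoints in different components.
3 8 (5): add — endpoints in different components.
2 4 (6): add — endpoints in different components.
3 4 (6): add — endpoints in different components.
5 9 (8): add — endpoints in different components.
The 3rd edge added is 6 7.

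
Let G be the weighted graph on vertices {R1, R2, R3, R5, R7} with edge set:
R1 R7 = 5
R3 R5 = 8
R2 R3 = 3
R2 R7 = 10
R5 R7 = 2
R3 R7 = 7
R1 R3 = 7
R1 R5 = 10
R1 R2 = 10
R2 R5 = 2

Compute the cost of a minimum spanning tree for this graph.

12

Kruskal: consider edges lightest-first.
R2 R5 (2): add — endpoints in different components.
R5 R7 (2): add — endpoints in different components.
R2 R3 (3): add — endpoints in different components.
R1 R7 (5): add — endpoints in different components.
MST edges: R2 R5, R5 R7, R2 R3, R1 R7; total weight 2+2+3+5 = 12.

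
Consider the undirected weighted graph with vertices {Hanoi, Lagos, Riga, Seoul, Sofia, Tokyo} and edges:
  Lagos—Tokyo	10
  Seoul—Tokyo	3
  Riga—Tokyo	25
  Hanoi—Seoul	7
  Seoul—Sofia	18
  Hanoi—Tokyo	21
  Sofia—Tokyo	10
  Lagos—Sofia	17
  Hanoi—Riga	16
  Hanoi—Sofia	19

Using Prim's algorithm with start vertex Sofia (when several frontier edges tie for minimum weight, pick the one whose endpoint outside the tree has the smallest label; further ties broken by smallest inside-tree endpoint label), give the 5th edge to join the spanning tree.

Hanoi-Riga

Prim, starting at Sofia.
Step 1: cheapest edge leaving the tree is Sofia—Tokyo (10); add Tokyo.
Step 2: cheapest edge leaving the tree is Seoul—Tokyo (3); add Seoul.
Step 3: cheapest edge leaving the tree is Hanoi—Seoul (7); add Hanoi.
Step 4: cheapest edge leaving the tree is Lagos—Tokyo (10); add Lagos.
Step 5: cheapest edge leaving the tree is Hanoi—Riga (16); add Riga.
The 5th edge added is Hanoi—Riga.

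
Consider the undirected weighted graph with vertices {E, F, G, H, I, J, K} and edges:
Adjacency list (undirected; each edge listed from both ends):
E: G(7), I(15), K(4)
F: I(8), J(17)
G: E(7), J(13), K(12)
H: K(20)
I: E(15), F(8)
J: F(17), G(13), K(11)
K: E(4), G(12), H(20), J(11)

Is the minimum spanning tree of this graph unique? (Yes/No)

Yes

Sort edges by weight, then run Kruskal:
E-K (4): add. Components now {E,K} {F} {G} {H} {I} {J}
E-G (7): add. Components now {E,G,K} {F} {H} {I} {J}
F-I (8): add. Components now {E,G,K} {F,I} {H} {J}
J-K (11): add. Components now {E,G,J,K} {F,I} {H}
G-K (12): skip — G and K already connected.
G-J (13): skip — G and J already connected.
E-I (15): add. Components now {E,F,G,I,J,K} {H}
F-J (17): skip — F and J already connected.
H-K (20): add. Components now {E,F,G,H,I,J,K}
Every non-tree edge has weight strictly greater than the heaviest edge on the tree path between its endpoints, so the MST is unique.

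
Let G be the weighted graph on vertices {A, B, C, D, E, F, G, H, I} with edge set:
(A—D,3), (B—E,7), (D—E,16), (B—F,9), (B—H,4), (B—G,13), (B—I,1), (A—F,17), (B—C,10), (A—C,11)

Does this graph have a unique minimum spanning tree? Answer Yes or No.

Yes

Sort edges by weight, then run Kruskal:
B—I (1): add — endpoints in different components.
A—D (3): add — endpoints in different components.
B—H (4): add — endpoints in different components.
B—E (7): add — endpoints in different components.
B—F (9): add — endpoints in different components.
B—C (10): add — endpoints in different components.
A—C (11): add — endpoints in different components.
B—G (13): add — endpoints in different components.
Every non-tree edge has weight strictly greater than the heaviest edge on the tree path between its endpoints, so the MST is unique.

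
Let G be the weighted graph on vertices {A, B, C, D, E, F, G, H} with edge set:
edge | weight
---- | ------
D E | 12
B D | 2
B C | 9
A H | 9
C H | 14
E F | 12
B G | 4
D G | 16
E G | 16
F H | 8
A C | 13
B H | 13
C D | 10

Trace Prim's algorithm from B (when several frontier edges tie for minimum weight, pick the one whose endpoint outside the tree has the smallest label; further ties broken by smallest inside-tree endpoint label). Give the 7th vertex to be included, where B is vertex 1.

H

Grow the tree from B using Prim:
Step 1: cheapest edge leaving the tree is B D (2); add D.
Step 2: cheapest edge leaving the tree is B G (4); add G.
Step 3: cheapest edge leaving the tree is B C (9); add C.
Step 4: cheapest edge leaving the tree is D E (12); add E.
Step 5: cheapest edge leaving the tree is E F (12); add F.
Step 6: cheapest edge leaving the tree is F H (8); add H.
Step 7: cheapest edge leaving the tree is A H (9); add A.
Vertex order: B, D, G, C, E, F, H, A. The 7th vertex is H.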